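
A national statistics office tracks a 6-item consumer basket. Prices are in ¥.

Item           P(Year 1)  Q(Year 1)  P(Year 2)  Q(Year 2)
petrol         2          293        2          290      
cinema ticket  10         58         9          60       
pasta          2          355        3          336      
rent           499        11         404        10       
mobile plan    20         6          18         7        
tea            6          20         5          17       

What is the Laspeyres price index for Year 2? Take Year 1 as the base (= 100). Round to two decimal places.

89.74

Laspeyres price index uses base-period quantities as weights.
ΣP(Year 2)·Q(Year 1) = 2×293 + 9×58 + 3×355 + 404×11 + 18×6 + 5×20 = 586 + 522 + 1065 + 4444 + 108 + 100 = 6825
ΣP(Year 1)·Q(Year 1) = 2×293 + 10×58 + 2×355 + 499×11 + 20×6 + 6×20 = 586 + 580 + 710 + 5489 + 120 + 120 = 7605
Index = 6825 / 7605 × 100 = 89.7436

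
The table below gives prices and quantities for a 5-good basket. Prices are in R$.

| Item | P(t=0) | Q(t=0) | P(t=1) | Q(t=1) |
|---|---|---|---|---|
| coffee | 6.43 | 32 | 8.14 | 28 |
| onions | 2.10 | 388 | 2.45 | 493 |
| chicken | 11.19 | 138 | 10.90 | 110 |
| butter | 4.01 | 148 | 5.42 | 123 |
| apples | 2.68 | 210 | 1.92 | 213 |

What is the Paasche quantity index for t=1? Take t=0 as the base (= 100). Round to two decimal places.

94.64

Paasche quantity index uses current-period prices as weights.
ΣP(t=1)·Q(t=1) = 8.14×28 + 2.45×493 + 10.90×110 + 5.42×123 + 1.92×213 = 227.92 + 1207.85 + 1199 + 666.66 + 408.96 = 3710.39
ΣP(t=1)·Q(t=0) = 8.14×32 + 2.45×388 + 10.90×138 + 5.42×148 + 1.92×210 = 260.48 + 950.6 + 1504.2 + 802.16 + 403.2 = 3920.64
Index = 3710.39 / 3920.64 × 100 = 94.6374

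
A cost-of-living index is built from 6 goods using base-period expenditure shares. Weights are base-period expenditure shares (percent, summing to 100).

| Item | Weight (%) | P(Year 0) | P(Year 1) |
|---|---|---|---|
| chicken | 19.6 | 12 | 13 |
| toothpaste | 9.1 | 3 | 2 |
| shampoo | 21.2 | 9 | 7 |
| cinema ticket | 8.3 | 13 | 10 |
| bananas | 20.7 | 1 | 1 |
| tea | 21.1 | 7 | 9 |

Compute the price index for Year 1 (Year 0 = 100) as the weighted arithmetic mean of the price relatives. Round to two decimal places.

98.00

chicken: 19.6 × (13/12) = 19.6 × 1.083333 = 21.2333
toothpaste: 9.1 × (2/3) = 9.1 × 0.666667 = 6.0667
shampoo: 21.2 × (7/9) = 21.2 × 0.777778 = 16.4889
cinema ticket: 8.3 × (10/13) = 8.3 × 0.769231 = 6.3846
bananas: 20.7 × (1/1) = 20.7 × 1.000000 = 20.7000
tea: 21.1 × (9/7) = 21.1 × 1.285714 = 27.1286
Index = Σ wᵢ·(p₁ᵢ/p₀ᵢ) = 21.2333 + 6.0667 + 16.4889 + 6.3846 + 20.7000 + 27.1286 = 98.0021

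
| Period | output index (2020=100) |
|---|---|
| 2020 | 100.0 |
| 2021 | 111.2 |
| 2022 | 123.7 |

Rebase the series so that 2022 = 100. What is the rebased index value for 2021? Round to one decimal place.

Rebased(2021) = 111.2 / 123.7 × 100 = 89.8949

89.9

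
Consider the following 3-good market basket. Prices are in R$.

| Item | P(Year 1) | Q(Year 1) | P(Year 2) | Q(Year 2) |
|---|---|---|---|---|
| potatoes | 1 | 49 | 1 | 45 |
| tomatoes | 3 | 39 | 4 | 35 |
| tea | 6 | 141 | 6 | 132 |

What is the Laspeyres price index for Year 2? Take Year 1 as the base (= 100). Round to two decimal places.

Laspeyres price index uses base-period quantities as weights.
ΣP(Year 2)·Q(Year 1) = 1×49 + 4×39 + 6×141 = 49 + 156 + 846 = 1051
ΣP(Year 1)·Q(Year 1) = 1×49 + 3×39 + 6×141 = 49 + 117 + 846 = 1012
Index = 1051 / 1012 × 100 = 103.8538

103.85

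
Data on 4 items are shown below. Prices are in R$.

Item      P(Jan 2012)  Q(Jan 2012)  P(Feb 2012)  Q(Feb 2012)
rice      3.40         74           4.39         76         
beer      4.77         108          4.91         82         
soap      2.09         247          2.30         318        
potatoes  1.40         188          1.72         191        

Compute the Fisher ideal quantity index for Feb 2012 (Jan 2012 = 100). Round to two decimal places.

Laspeyres component (base-period weights):
ΣP(Jan 2012)Q(Feb 2012) = 3.40×76 + 4.77×82 + 2.09×318 + 1.40×191 = 258.4 + 391.14 + 664.62 + 267.4 = 1581.56
ΣP(Jan 2012)Q(Jan 2012) = 3.40×74 + 4.77×108 + 2.09×247 + 1.40×188 = 251.6 + 515.16 + 516.23 + 263.2 = 1546.19
L = 1581.56 / 1546.19 × 100 = 102.2876
Paasche component (current-period weights):
ΣP(Feb 2012)Q(Feb 2012) = 4.39×76 + 4.91×82 + 2.30×318 + 1.72×191 = 333.64 + 402.62 + 731.4 + 328.52 = 1796.18
ΣP(Feb 2012)Q(Jan 2012) = 4.39×74 + 4.91×108 + 2.30×247 + 1.72×188 = 324.86 + 530.28 + 568.1 + 323.36 = 1746.6
P = 1796.18 / 1746.6 × 100 = 102.8387
Fisher = √(L × P) = √(102.2876 × 102.8387) = 102.5627

102.56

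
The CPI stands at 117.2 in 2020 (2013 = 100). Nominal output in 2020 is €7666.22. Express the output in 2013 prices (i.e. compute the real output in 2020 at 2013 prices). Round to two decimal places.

6541.14

Real = Nominal ÷ (Index/100) = 7666.22 ÷ (117.2/100)
     = 7666.22 ÷ 1.172 = 6541.1433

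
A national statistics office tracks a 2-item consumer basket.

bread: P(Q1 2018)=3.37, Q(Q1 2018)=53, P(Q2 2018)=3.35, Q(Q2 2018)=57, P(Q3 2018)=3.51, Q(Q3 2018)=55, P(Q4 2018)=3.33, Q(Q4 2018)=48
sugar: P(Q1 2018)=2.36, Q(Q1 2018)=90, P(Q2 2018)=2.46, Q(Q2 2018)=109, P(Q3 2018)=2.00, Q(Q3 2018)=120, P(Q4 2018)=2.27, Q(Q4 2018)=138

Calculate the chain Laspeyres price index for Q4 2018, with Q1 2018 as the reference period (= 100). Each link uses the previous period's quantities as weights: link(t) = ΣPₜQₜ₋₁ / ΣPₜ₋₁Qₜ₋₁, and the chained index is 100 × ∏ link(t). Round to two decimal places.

97.74

Link Q1 2018→Q2 2018:
ΣP(Q2 2018)Q(Q1 2018) = 3.35×53 + 2.46×90 = 177.55 + 221.4 = 398.95
ΣP(Q1 2018)Q(Q1 2018) = 3.37×53 + 2.36×90 = 178.61 + 212.4 = 391.01
link = 398.95/391.01 = 1.020306
Link Q2 2018→Q3 2018:
ΣP(Q3 2018)Q(Q2 2018) = 3.51×57 + 2.00×109 = 200.07 + 218 = 418.07
ΣP(Q2 2018)Q(Q2 2018) = 3.35×57 + 2.46×109 = 190.95 + 268.14 = 459.09
link = 418.07/459.09 = 0.910649
Link Q3 2018→Q4 2018:
ΣP(Q4 2018)Q(Q3 2018) = 3.33×55 + 2.27×120 = 183.15 + 272.4 = 455.55
ΣP(Q3 2018)Q(Q3 2018) = 3.51×55 + 2.00×120 = 193.05 + 240 = 433.05
link = 455.55/433.05 = 1.051957
Chained index = 100 × 1.020306 × 0.910649 × 1.051957 = 97.7417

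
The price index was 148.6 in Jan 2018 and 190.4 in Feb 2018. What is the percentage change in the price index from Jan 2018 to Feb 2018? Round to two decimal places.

Change = (190.4 − 148.6) / 148.6 × 100
       = 41.8 / 148.6 × 100 = 28.1292%

28.13%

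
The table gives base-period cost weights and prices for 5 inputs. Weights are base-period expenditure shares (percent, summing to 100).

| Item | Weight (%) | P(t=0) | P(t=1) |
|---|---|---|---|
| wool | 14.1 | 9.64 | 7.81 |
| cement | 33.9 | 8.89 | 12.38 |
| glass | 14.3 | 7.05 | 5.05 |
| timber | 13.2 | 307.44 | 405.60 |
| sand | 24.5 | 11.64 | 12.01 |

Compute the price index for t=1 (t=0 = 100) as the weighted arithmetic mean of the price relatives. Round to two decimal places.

wool: 14.1 × (7.81/9.64) = 14.1 × 0.810166 = 11.4233
cement: 33.9 × (12.38/8.89) = 33.9 × 1.392576 = 47.2083
glass: 14.3 × (5.05/7.05) = 14.3 × 0.716312 = 10.2433
timber: 13.2 × (405.60/307.44) = 13.2 × 1.319282 = 17.4145
sand: 24.5 × (12.01/11.64) = 24.5 × 1.031787 = 25.2788
Index = Σ wᵢ·(p₁ᵢ/p₀ᵢ) = 11.4233 + 47.2083 + 10.2433 + 17.4145 + 25.2788 = 111.5682

111.57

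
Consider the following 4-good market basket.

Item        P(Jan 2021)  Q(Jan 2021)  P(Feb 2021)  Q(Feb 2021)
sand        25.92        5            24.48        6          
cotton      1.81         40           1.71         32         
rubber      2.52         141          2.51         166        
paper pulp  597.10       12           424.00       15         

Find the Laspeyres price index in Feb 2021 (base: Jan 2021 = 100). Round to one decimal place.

Laspeyres price index uses base-period quantities as weights.
ΣP(Feb 2021)·Q(Jan 2021) = 24.48×5 + 1.71×40 + 2.51×141 + 424.00×12 = 122.4 + 68.4 + 353.91 + 5088 = 5632.71
ΣP(Jan 2021)·Q(Jan 2021) = 25.92×5 + 1.81×40 + 2.52×141 + 597.10×12 = 129.6 + 72.4 + 355.32 + 7165.2 = 7722.52
Index = 5632.71 / 7722.52 × 100 = 72.9388

72.9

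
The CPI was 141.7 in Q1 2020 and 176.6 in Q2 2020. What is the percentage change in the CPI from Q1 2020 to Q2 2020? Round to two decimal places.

Change = (176.6 − 141.7) / 141.7 × 100
       = 34.9 / 141.7 × 100 = 24.6295%

24.63%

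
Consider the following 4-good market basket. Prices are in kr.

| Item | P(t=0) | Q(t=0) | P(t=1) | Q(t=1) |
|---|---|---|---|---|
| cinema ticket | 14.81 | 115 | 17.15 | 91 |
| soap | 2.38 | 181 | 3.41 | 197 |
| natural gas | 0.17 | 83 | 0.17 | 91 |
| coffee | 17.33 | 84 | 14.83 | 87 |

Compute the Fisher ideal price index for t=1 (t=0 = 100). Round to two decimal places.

Laspeyres component (base-period weights):
ΣP(t=1)Q(t=0) = 17.15×115 + 3.41×181 + 0.17×83 + 14.83×84 = 1972.25 + 617.21 + 14.11 + 1245.72 = 3849.29
ΣP(t=0)Q(t=0) = 14.81×115 + 2.38×181 + 0.17×83 + 17.33×84 = 1703.15 + 430.78 + 14.11 + 1455.72 = 3603.76
L = 3849.29 / 3603.76 × 100 = 106.8132
Paasche component (current-period weights):
ΣP(t=1)Q(t=1) = 17.15×91 + 3.41×197 + 0.17×91 + 14.83×87 = 1560.65 + 671.77 + 15.47 + 1290.21 = 3538.1
ΣP(t=0)Q(t=1) = 14.81×91 + 2.38×197 + 0.17×91 + 17.33×87 = 1347.71 + 468.86 + 15.47 + 1507.71 = 3339.75
P = 3538.1 / 3339.75 × 100 = 105.9391
Fisher = √(L × P) = √(106.8132 × 105.9391) = 106.3752

106.38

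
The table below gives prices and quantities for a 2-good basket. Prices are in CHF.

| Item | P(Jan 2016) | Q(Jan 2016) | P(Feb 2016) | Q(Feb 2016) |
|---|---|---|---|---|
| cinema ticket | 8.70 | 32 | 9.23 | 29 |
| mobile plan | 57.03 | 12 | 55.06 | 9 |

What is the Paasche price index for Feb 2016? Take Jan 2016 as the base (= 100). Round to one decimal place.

99.7

Paasche price index uses current-period quantities as weights.
ΣP(Feb 2016)·Q(Feb 2016) = 9.23×29 + 55.06×9 = 267.67 + 495.54 = 763.21
ΣP(Jan 2016)·Q(Feb 2016) = 8.70×29 + 57.03×9 = 252.3 + 513.27 = 765.57
Index = 763.21 / 765.57 × 100 = 99.6917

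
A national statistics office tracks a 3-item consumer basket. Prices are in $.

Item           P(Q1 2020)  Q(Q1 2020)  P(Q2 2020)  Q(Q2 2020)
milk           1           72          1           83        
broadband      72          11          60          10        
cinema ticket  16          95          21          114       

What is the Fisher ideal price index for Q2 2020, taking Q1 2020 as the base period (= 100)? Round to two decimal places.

Laspeyres component (base-period weights):
ΣP(Q2 2020)Q(Q1 2020) = 1×72 + 60×11 + 21×95 = 72 + 660 + 1995 = 2727
ΣP(Q1 2020)Q(Q1 2020) = 1×72 + 72×11 + 16×95 = 72 + 792 + 1520 = 2384
L = 2727 / 2384 × 100 = 114.3876
Paasche component (current-period weights):
ΣP(Q2 2020)Q(Q2 2020) = 1×83 + 60×10 + 21×114 = 83 + 600 + 2394 = 3077
ΣP(Q1 2020)Q(Q2 2020) = 1×83 + 72×10 + 16×114 = 83 + 720 + 1824 = 2627
P = 3077 / 2627 × 100 = 117.1298
Fisher = √(L × P) = √(114.3876 × 117.1298) = 115.7506

115.75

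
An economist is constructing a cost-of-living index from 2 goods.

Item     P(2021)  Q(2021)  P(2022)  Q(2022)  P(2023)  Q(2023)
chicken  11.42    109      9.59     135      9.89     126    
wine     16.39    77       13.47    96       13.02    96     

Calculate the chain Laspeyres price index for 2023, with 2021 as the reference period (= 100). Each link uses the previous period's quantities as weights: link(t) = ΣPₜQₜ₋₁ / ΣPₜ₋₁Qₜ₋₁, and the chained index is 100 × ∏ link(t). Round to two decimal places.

82.99

Link 2021→2022:
ΣP(2022)Q(2021) = 9.59×109 + 13.47×77 = 1045.31 + 1037.19 = 2082.5
ΣP(2021)Q(2021) = 11.42×109 + 16.39×77 = 1244.78 + 1262.03 = 2506.81
link = 2082.5/2506.81 = 0.830737
Link 2022→2023:
ΣP(2023)Q(2022) = 9.89×135 + 13.02×96 = 1335.15 + 1249.92 = 2585.07
ΣP(2022)Q(2022) = 9.59×135 + 13.47×96 = 1294.65 + 1293.12 = 2587.77
link = 2585.07/2587.77 = 0.998957
Chained index = 100 × 0.830737 × 0.998957 = 82.9870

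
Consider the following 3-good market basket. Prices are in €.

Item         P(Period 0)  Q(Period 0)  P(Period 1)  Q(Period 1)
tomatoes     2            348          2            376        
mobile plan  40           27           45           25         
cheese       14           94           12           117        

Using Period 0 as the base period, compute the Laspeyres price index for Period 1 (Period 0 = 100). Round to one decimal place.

Laspeyres price index uses base-period quantities as weights.
ΣP(Period 1)·Q(Period 0) = 2×348 + 45×27 + 12×94 = 696 + 1215 + 1128 = 3039
ΣP(Period 0)·Q(Period 0) = 2×348 + 40×27 + 14×94 = 696 + 1080 + 1316 = 3092
Index = 3039 / 3092 × 100 = 98.2859

98.3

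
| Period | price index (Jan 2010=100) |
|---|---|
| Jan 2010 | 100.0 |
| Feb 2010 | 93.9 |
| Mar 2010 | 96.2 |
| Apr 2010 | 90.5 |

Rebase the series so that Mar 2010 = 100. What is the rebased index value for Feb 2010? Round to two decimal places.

97.61

Rebased(Feb 2010) = 93.9 / 96.2 × 100 = 97.6091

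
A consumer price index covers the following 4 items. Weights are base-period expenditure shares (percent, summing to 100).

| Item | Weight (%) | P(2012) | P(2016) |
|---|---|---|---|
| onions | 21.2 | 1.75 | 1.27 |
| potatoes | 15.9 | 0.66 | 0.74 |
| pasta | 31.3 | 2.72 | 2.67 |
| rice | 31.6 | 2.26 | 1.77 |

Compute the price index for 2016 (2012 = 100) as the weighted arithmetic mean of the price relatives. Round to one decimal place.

onions: 21.2 × (1.27/1.75) = 21.2 × 0.725714 = 15.3851
potatoes: 15.9 × (0.74/0.66) = 15.9 × 1.121212 = 17.8273
pasta: 31.3 × (2.67/2.72) = 31.3 × 0.981618 = 30.7246
rice: 31.6 × (1.77/2.26) = 31.6 × 0.783186 = 24.7487
Index = Σ wᵢ·(p₁ᵢ/p₀ᵢ) = 15.3851 + 17.8273 + 30.7246 + 24.7487 = 88.6857

88.7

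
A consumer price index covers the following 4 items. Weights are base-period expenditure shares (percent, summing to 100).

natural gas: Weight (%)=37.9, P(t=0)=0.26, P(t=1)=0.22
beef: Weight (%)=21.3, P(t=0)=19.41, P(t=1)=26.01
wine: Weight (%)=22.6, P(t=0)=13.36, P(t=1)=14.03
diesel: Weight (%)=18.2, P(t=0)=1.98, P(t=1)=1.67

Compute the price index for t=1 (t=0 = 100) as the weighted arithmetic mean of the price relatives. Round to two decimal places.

natural gas: 37.9 × (0.22/0.26) = 37.9 × 0.846154 = 32.0692
beef: 21.3 × (26.01/19.41) = 21.3 × 1.340031 = 28.5427
wine: 22.6 × (14.03/13.36) = 22.6 × 1.050150 = 23.7334
diesel: 18.2 × (1.67/1.98) = 18.2 × 0.843434 = 15.3505
Index = Σ wᵢ·(p₁ᵢ/p₀ᵢ) = 32.0692 + 28.5427 + 23.7334 + 15.3505 = 99.6958

99.70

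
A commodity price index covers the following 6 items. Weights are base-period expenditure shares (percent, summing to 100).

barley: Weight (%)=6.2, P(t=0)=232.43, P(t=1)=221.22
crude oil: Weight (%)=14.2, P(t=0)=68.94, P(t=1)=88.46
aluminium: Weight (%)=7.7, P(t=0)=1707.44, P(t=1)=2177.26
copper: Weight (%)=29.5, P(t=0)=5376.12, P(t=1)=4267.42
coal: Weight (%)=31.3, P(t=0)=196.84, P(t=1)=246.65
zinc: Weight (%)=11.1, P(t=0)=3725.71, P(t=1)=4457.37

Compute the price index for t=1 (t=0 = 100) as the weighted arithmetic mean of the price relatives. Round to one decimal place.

barley: 6.2 × (221.22/232.43) = 6.2 × 0.951770 = 5.9010
crude oil: 14.2 × (88.46/68.94) = 14.2 × 1.283145 = 18.2207
aluminium: 7.7 × (2177.26/1707.44) = 7.7 × 1.275160 = 9.8187
copper: 29.5 × (4267.42/5376.12) = 29.5 × 0.793773 = 23.4163
coal: 31.3 × (246.65/196.84) = 31.3 × 1.253048 = 39.2204
zinc: 11.1 × (4457.37/3725.71) = 11.1 × 1.196381 = 13.2798
Index = Σ wᵢ·(p₁ᵢ/p₀ᵢ) = 5.9010 + 18.2207 + 9.8187 + 23.4163 + 39.2204 + 13.2798 = 109.8569

109.9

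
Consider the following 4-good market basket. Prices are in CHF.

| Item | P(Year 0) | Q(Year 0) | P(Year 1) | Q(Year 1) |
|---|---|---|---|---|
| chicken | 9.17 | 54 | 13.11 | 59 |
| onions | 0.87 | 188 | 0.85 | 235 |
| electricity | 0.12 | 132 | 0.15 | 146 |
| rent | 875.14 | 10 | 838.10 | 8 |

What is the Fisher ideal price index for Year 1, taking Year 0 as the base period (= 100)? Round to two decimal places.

Laspeyres component (base-period weights):
ΣP(Year 1)Q(Year 0) = 13.11×54 + 0.85×188 + 0.15×132 + 838.10×10 = 707.94 + 159.8 + 19.8 + 8381 = 9268.54
ΣP(Year 0)Q(Year 0) = 9.17×54 + 0.87×188 + 0.12×132 + 875.14×10 = 495.18 + 163.56 + 15.84 + 8751.4 = 9425.98
L = 9268.54 / 9425.98 × 100 = 98.3297
Paasche component (current-period weights):
ΣP(Year 1)Q(Year 1) = 13.11×59 + 0.85×235 + 0.15×146 + 838.10×8 = 773.49 + 199.75 + 21.9 + 6704.8 = 7699.94
ΣP(Year 0)Q(Year 1) = 9.17×59 + 0.87×235 + 0.12×146 + 875.14×8 = 541.03 + 204.45 + 17.52 + 7001.12 = 7764.12
P = 7699.94 / 7764.12 × 100 = 99.1734
Fisher = √(L × P) = √(98.3297 × 99.1734) = 98.7506

98.75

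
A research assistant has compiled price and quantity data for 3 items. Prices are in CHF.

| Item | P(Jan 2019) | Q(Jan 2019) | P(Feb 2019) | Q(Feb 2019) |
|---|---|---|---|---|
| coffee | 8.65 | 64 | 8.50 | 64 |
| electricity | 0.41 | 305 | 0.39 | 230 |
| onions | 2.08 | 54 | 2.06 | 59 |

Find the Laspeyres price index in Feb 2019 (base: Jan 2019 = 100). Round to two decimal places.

Laspeyres price index uses base-period quantities as weights.
ΣP(Feb 2019)·Q(Jan 2019) = 8.50×64 + 0.39×305 + 2.06×54 = 544 + 118.95 + 111.24 = 774.19
ΣP(Jan 2019)·Q(Jan 2019) = 8.65×64 + 0.41×305 + 2.08×54 = 553.6 + 125.05 + 112.32 = 790.97
Index = 774.19 / 790.97 × 100 = 97.8786

97.88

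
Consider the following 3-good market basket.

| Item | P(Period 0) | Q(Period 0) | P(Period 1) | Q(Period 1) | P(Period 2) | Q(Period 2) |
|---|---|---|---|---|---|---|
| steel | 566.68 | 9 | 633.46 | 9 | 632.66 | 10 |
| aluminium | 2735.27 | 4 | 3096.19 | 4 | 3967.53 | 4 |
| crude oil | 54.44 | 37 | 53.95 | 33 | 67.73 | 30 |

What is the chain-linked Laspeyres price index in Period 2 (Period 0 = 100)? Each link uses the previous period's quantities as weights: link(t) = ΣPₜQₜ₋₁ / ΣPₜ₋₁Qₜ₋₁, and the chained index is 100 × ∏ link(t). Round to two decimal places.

Link Period 0→Period 1:
ΣP(Period 1)Q(Period 0) = 633.46×9 + 3096.19×4 + 53.95×37 = 5701.14 + 12384.76 + 1996.15 = 20082.05
ΣP(Period 0)Q(Period 0) = 566.68×9 + 2735.27×4 + 54.44×37 = 5100.12 + 10941.08 + 2014.28 = 18055.48
link = 20082.05/18055.48 = 1.112241
Link Period 1→Period 2:
ΣP(Period 2)Q(Period 1) = 632.66×9 + 3967.53×4 + 67.73×33 = 5693.94 + 15870.12 + 2235.09 = 23799.15
ΣP(Period 1)Q(Period 1) = 633.46×9 + 3096.19×4 + 53.95×33 = 5701.14 + 12384.76 + 1780.35 = 19866.25
link = 23799.15/19866.25 = 1.197969
Chained index = 100 × 1.112241 × 1.197969 = 133.2430

133.24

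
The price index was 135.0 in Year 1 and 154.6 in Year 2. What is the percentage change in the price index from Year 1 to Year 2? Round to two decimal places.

14.52%

Change = (154.6 − 135.0) / 135.0 × 100
       = 19.6 / 135.0 × 100 = 14.5185%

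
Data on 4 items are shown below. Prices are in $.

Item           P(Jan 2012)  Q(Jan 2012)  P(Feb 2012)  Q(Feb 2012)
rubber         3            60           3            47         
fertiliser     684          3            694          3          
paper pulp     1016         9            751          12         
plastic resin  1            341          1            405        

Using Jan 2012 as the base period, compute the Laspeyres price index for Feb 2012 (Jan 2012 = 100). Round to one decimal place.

Laspeyres price index uses base-period quantities as weights.
ΣP(Feb 2012)·Q(Jan 2012) = 3×60 + 694×3 + 751×9 + 1×341 = 180 + 2082 + 6759 + 341 = 9362
ΣP(Jan 2012)·Q(Jan 2012) = 3×60 + 684×3 + 1016×9 + 1×341 = 180 + 2052 + 9144 + 341 = 11717
Index = 9362 / 11717 × 100 = 79.9010

79.9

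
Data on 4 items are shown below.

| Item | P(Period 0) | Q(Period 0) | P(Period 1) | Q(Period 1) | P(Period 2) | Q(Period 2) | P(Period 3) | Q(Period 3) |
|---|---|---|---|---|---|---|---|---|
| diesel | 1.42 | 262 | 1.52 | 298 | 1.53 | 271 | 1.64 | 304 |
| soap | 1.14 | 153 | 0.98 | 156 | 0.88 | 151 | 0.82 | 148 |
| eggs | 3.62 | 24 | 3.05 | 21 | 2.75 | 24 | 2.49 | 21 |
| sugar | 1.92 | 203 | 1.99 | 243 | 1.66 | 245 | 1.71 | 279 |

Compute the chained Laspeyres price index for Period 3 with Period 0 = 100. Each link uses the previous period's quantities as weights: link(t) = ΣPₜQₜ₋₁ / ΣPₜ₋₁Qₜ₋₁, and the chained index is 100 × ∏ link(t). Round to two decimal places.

94.01

Link Period 0→Period 1:
ΣP(Period 1)Q(Period 0) = 1.52×262 + 0.98×153 + 3.05×24 + 1.99×203 = 398.24 + 149.94 + 73.2 + 403.97 = 1025.35
ΣP(Period 0)Q(Period 0) = 1.42×262 + 1.14×153 + 3.62×24 + 1.92×203 = 372.04 + 174.42 + 86.88 + 389.76 = 1023.1
link = 1025.35/1023.1 = 1.002199
Link Period 1→Period 2:
ΣP(Period 2)Q(Period 1) = 1.53×298 + 0.88×156 + 2.75×21 + 1.66×243 = 455.94 + 137.28 + 57.75 + 403.38 = 1054.35
ΣP(Period 1)Q(Period 1) = 1.52×298 + 0.98×156 + 3.05×21 + 1.99×243 = 452.96 + 152.88 + 64.05 + 483.57 = 1153.46
link = 1054.35/1153.46 = 0.914076
Link Period 2→Period 3:
ΣP(Period 3)Q(Period 2) = 1.64×271 + 0.82×151 + 2.49×24 + 1.71×245 = 444.44 + 123.82 + 59.76 + 418.95 = 1046.97
ΣP(Period 2)Q(Period 2) = 1.53×271 + 0.88×151 + 2.75×24 + 1.66×245 = 414.63 + 132.88 + 66 + 406.7 = 1020.21
link = 1046.97/1020.21 = 1.026230
Chained index = 100 × 1.002199 × 0.914076 × 1.026230 = 94.0115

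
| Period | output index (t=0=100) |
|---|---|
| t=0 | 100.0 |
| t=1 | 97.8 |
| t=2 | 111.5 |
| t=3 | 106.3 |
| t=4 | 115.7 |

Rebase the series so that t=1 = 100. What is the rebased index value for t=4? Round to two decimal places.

Rebased(t=4) = 115.7 / 97.8 × 100 = 118.3027

118.30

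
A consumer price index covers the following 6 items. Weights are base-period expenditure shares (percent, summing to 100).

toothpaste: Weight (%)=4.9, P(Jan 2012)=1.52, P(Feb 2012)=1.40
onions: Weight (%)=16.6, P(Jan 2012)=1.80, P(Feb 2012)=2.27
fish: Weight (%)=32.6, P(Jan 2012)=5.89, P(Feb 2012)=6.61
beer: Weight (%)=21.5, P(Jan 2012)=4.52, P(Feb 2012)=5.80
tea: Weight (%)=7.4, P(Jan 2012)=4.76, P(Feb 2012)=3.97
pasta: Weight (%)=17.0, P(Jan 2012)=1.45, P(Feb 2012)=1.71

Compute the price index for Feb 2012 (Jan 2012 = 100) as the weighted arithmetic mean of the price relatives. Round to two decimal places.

toothpaste: 4.9 × (1.40/1.52) = 4.9 × 0.921053 = 4.5132
onions: 16.6 × (2.27/1.80) = 16.6 × 1.261111 = 20.9344
fish: 32.6 × (6.61/5.89) = 32.6 × 1.122241 = 36.5851
beer: 21.5 × (5.80/4.52) = 21.5 × 1.283186 = 27.5885
tea: 7.4 × (3.97/4.76) = 7.4 × 0.834034 = 6.1718
pasta: 17.0 × (1.71/1.45) = 17.0 × 1.179310 = 20.0483
Index = Σ wᵢ·(p₁ᵢ/p₀ᵢ) = 4.5132 + 20.9344 + 36.5851 + 27.5885 + 6.1718 + 20.0483 = 115.8413

115.84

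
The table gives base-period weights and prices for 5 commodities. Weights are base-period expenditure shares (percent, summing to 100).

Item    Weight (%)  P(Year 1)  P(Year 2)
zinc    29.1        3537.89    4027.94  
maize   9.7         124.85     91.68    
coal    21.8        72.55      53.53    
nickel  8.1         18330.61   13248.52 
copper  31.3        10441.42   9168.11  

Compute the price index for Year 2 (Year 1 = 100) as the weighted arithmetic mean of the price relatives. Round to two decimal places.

zinc: 29.1 × (4027.94/3537.89) = 29.1 × 1.138515 = 33.1308
maize: 9.7 × (91.68/124.85) = 9.7 × 0.734321 = 7.1229
coal: 21.8 × (53.53/72.55) = 21.8 × 0.737836 = 16.0848
nickel: 8.1 × (13248.52/18330.61) = 8.1 × 0.722754 = 5.8543
copper: 31.3 × (9168.11/10441.42) = 31.3 × 0.878052 = 27.4830
Index = Σ wᵢ·(p₁ᵢ/p₀ᵢ) = 33.1308 + 7.1229 + 16.0848 + 5.8543 + 27.4830 = 89.6759

89.68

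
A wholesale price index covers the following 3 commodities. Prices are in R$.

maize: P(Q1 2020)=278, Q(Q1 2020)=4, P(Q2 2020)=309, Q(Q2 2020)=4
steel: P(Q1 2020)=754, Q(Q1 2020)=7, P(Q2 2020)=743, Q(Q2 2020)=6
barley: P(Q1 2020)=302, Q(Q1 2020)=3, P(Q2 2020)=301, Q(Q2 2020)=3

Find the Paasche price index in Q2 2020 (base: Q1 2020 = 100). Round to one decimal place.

Paasche price index uses current-period quantities as weights.
ΣP(Q2 2020)·Q(Q2 2020) = 309×4 + 743×6 + 301×3 = 1236 + 4458 + 903 = 6597
ΣP(Q1 2020)·Q(Q2 2020) = 278×4 + 754×6 + 302×3 = 1112 + 4524 + 906 = 6542
Index = 6597 / 6542 × 100 = 100.8407

100.8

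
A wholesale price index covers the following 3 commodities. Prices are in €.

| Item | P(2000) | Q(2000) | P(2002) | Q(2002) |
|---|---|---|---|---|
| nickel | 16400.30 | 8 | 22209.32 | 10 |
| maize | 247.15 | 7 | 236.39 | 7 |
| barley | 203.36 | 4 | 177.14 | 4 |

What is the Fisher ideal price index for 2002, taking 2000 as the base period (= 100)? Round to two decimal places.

Laspeyres component (base-period weights):
ΣP(2002)Q(2000) = 22209.32×8 + 236.39×7 + 177.14×4 = 177674.56 + 1654.73 + 708.56 = 180037.85
ΣP(2000)Q(2000) = 16400.30×8 + 247.15×7 + 203.36×4 = 131202.4 + 1730.05 + 813.44 = 133745.89
L = 180037.85 / 133745.89 × 100 = 134.6119
Paasche component (current-period weights):
ΣP(2002)Q(2002) = 22209.32×10 + 236.39×7 + 177.14×4 = 222093.2 + 1654.73 + 708.56 = 224456.49
ΣP(2000)Q(2002) = 16400.30×10 + 247.15×7 + 203.36×4 = 164003 + 1730.05 + 813.44 = 166546.49
P = 224456.49 / 166546.49 × 100 = 134.7711
Fisher = √(L × P) = √(134.6119 × 134.7711) = 134.6914

134.69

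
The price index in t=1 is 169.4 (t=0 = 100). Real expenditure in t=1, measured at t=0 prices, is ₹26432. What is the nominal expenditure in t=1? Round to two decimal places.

Nominal = Real × (Index/100) = 26432 × (169.4/100)
        = 26432 × 1.694 = 44775.8080

44775.81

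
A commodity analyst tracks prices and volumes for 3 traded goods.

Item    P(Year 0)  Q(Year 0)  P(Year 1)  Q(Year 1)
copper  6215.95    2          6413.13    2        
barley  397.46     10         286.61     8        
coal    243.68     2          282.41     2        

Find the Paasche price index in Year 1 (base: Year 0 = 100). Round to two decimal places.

97.42

Paasche price index uses current-period quantities as weights.
ΣP(Year 1)·Q(Year 1) = 6413.13×2 + 286.61×8 + 282.41×2 = 12826.26 + 2292.88 + 564.82 = 15683.96
ΣP(Year 0)·Q(Year 1) = 6215.95×2 + 397.46×8 + 243.68×2 = 12431.9 + 3179.68 + 487.36 = 16098.94
Index = 15683.96 / 16098.94 × 100 = 97.4223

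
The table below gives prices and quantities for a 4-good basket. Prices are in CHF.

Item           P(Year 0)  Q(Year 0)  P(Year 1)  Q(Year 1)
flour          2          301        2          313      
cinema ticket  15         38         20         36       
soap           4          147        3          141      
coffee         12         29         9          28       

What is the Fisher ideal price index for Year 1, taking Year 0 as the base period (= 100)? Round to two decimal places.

Laspeyres component (base-period weights):
ΣP(Year 1)Q(Year 0) = 2×301 + 20×38 + 3×147 + 9×29 = 602 + 760 + 441 + 261 = 2064
ΣP(Year 0)Q(Year 0) = 2×301 + 15×38 + 4×147 + 12×29 = 602 + 570 + 588 + 348 = 2108
L = 2064 / 2108 × 100 = 97.9127
Paasche component (current-period weights):
ΣP(Year 1)Q(Year 1) = 2×313 + 20×36 + 3×141 + 9×28 = 626 + 720 + 423 + 252 = 2021
ΣP(Year 0)Q(Year 1) = 2×313 + 15×36 + 4×141 + 12×28 = 626 + 540 + 564 + 336 = 2066
P = 2021 / 2066 × 100 = 97.8219
Fisher = √(L × P) = √(97.9127 × 97.8219) = 97.8673

97.87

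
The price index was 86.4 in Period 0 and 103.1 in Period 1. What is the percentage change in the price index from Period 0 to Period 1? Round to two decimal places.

19.33%

Change = (103.1 − 86.4) / 86.4 × 100
       = 16.7 / 86.4 × 100 = 19.3287%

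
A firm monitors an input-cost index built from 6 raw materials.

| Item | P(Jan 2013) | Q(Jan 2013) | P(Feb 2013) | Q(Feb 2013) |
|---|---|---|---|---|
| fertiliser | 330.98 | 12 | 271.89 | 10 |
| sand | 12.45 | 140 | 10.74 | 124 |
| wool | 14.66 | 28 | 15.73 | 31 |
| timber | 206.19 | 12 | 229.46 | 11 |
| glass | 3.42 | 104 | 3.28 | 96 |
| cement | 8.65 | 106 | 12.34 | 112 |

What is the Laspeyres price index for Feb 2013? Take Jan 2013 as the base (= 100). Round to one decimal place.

97.3

Laspeyres price index uses base-period quantities as weights.
ΣP(Feb 2013)·Q(Jan 2013) = 271.89×12 + 10.74×140 + 15.73×28 + 229.46×12 + 3.28×104 + 12.34×106 = 3262.68 + 1503.6 + 440.44 + 2753.52 + 341.12 + 1308.04 = 9609.4
ΣP(Jan 2013)·Q(Jan 2013) = 330.98×12 + 12.45×140 + 14.66×28 + 206.19×12 + 3.42×104 + 8.65×106 = 3971.76 + 1743 + 410.48 + 2474.28 + 355.68 + 916.9 = 9872.1
Index = 9609.4 / 9872.1 × 100 = 97.3390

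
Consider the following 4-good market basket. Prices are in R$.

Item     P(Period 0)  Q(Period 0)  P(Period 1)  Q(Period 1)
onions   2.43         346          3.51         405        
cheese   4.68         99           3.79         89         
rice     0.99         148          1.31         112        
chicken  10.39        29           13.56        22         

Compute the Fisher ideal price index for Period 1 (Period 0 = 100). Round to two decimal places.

Laspeyres component (base-period weights):
ΣP(Period 1)Q(Period 0) = 3.51×346 + 3.79×99 + 1.31×148 + 13.56×29 = 1214.46 + 375.21 + 193.88 + 393.24 = 2176.79
ΣP(Period 0)Q(Period 0) = 2.43×346 + 4.68×99 + 0.99×148 + 10.39×29 = 840.78 + 463.32 + 146.52 + 301.31 = 1751.93
L = 2176.79 / 1751.93 × 100 = 124.2510
Paasche component (current-period weights):
ΣP(Period 1)Q(Period 1) = 3.51×405 + 3.79×89 + 1.31×112 + 13.56×22 = 1421.55 + 337.31 + 146.72 + 298.32 = 2203.9
ΣP(Period 0)Q(Period 1) = 2.43×405 + 4.68×89 + 0.99×112 + 10.39×22 = 984.15 + 416.52 + 110.88 + 228.58 = 1740.13
P = 2203.9 / 1740.13 × 100 = 126.6515
Fisher = √(L × P) = √(124.2510 × 126.6515) = 125.4455

125.45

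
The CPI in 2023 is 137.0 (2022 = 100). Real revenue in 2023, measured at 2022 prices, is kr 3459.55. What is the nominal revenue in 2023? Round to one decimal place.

Nominal = Real × (Index/100) = 3459.55 × (137.0/100)
        = 3459.55 × 1.370 = 4739.5835

4739.6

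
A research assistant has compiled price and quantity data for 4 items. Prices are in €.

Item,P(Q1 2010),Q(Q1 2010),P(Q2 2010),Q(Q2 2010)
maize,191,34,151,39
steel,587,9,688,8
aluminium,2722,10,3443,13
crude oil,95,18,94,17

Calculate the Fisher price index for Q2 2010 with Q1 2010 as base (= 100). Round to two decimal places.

117.03

Laspeyres component (base-period weights):
ΣP(Q2 2010)Q(Q1 2010) = 151×34 + 688×9 + 3443×10 + 94×18 = 5134 + 6192 + 34430 + 1692 = 47448
ΣP(Q1 2010)Q(Q1 2010) = 191×34 + 587×9 + 2722×10 + 95×18 = 6494 + 5283 + 27220 + 1710 = 40707
L = 47448 / 40707 × 100 = 116.5598
Paasche component (current-period weights):
ΣP(Q2 2010)Q(Q2 2010) = 151×39 + 688×8 + 3443×13 + 94×17 = 5889 + 5504 + 44759 + 1598 = 57750
ΣP(Q1 2010)Q(Q2 2010) = 191×39 + 587×8 + 2722×13 + 95×17 = 7449 + 4696 + 35386 + 1615 = 49146
P = 57750 / 49146 × 100 = 117.5070
Fisher = √(L × P) = √(116.5598 × 117.5070) = 117.0325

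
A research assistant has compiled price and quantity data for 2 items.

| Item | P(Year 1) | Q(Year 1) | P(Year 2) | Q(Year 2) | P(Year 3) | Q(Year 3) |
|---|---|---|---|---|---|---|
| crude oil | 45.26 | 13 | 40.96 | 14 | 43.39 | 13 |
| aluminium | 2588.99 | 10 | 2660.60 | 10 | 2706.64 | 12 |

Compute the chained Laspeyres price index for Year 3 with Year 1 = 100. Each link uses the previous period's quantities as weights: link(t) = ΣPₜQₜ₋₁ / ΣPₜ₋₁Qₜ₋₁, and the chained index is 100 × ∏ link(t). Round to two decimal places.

Link Year 1→Year 2:
ΣP(Year 2)Q(Year 1) = 40.96×13 + 2660.60×10 = 532.48 + 26606 = 27138.48
ΣP(Year 1)Q(Year 1) = 45.26×13 + 2588.99×10 = 588.38 + 25889.9 = 26478.28
link = 27138.48/26478.28 = 1.024934
Link Year 2→Year 3:
ΣP(Year 3)Q(Year 2) = 43.39×14 + 2706.64×10 = 607.46 + 27066.4 = 27673.86
ΣP(Year 2)Q(Year 2) = 40.96×14 + 2660.60×10 = 573.44 + 26606 = 27179.44
link = 27673.86/27179.44 = 1.018191
Chained index = 100 × 1.024934 × 1.018191 = 104.3578

104.36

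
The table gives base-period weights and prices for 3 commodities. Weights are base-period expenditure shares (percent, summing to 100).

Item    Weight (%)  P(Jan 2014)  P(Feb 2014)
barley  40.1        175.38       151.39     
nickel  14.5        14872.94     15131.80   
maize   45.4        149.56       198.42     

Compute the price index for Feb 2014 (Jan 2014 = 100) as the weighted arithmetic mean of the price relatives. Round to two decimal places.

barley: 40.1 × (151.39/175.38) = 40.1 × 0.863211 = 34.6148
nickel: 14.5 × (15131.80/14872.94) = 14.5 × 1.017405 = 14.7524
maize: 45.4 × (198.42/149.56) = 45.4 × 1.326692 = 60.2318
Index = Σ wᵢ·(p₁ᵢ/p₀ᵢ) = 34.6148 + 14.7524 + 60.2318 = 109.5989

109.60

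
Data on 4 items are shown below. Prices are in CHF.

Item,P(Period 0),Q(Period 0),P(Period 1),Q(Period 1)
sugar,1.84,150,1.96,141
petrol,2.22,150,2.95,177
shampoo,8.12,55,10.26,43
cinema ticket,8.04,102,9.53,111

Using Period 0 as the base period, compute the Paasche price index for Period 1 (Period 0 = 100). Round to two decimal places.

Paasche price index uses current-period quantities as weights.
ΣP(Period 1)·Q(Period 1) = 1.96×141 + 2.95×177 + 10.26×43 + 9.53×111 = 276.36 + 522.15 + 441.18 + 1057.83 = 2297.52
ΣP(Period 0)·Q(Period 1) = 1.84×141 + 2.22×177 + 8.12×43 + 8.04×111 = 259.44 + 392.94 + 349.16 + 892.44 = 1893.98
Index = 2297.52 / 1893.98 × 100 = 121.3065

121.31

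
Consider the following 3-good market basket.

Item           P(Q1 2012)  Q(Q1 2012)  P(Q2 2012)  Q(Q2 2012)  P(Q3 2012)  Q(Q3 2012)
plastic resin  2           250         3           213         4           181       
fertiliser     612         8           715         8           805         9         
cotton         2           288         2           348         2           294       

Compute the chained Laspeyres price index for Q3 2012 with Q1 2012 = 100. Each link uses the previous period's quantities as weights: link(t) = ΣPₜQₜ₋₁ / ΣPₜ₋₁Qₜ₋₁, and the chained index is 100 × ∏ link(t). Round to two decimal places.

133.59

Link Q1 2012→Q2 2012:
ΣP(Q2 2012)Q(Q1 2012) = 3×250 + 715×8 + 2×288 = 750 + 5720 + 576 = 7046
ΣP(Q1 2012)Q(Q1 2012) = 2×250 + 612×8 + 2×288 = 500 + 4896 + 576 = 5972
link = 7046/5972 = 1.179839
Link Q2 2012→Q3 2012:
ΣP(Q3 2012)Q(Q2 2012) = 4×213 + 805×8 + 2×348 = 852 + 6440 + 696 = 7988
ΣP(Q2 2012)Q(Q2 2012) = 3×213 + 715×8 + 2×348 = 639 + 5720 + 696 = 7055
link = 7988/7055 = 1.132247
Chained index = 100 × 1.179839 × 1.132247 = 133.5869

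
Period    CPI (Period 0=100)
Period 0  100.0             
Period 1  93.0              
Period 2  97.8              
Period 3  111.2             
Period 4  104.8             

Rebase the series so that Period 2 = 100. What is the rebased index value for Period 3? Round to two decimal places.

Rebased(Period 3) = 111.2 / 97.8 × 100 = 113.7014

113.70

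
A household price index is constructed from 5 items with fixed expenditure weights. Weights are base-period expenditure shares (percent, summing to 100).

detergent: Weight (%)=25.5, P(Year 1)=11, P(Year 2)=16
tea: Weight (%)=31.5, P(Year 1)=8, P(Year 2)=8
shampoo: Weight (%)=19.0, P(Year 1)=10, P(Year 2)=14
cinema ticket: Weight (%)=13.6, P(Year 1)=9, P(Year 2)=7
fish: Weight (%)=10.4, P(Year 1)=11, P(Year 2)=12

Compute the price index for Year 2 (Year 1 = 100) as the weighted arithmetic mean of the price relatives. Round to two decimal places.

117.11

detergent: 25.5 × (16/11) = 25.5 × 1.454545 = 37.0909
tea: 31.5 × (8/8) = 31.5 × 1.000000 = 31.5000
shampoo: 19.0 × (14/10) = 19.0 × 1.400000 = 26.6000
cinema ticket: 13.6 × (7/9) = 13.6 × 0.777778 = 10.5778
fish: 10.4 × (12/11) = 10.4 × 1.090909 = 11.3455
Index = Σ wᵢ·(p₁ᵢ/p₀ᵢ) = 37.0909 + 31.5000 + 26.6000 + 10.5778 + 11.3455 = 117.1141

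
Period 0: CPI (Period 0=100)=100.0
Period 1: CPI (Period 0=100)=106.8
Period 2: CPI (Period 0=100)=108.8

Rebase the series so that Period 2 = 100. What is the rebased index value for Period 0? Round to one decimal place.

Rebased(Period 0) = 100.0 / 108.8 × 100 = 91.9118

91.9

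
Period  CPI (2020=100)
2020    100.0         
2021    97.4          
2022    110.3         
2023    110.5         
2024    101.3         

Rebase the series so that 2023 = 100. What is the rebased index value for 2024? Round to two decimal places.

91.67

Rebased(2024) = 101.3 / 110.5 × 100 = 91.6742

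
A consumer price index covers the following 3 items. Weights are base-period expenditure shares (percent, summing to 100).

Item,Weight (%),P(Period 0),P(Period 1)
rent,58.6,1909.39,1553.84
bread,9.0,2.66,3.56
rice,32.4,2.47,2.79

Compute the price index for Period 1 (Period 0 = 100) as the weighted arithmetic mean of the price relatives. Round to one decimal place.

96.3

rent: 58.6 × (1553.84/1909.39) = 58.6 × 0.813789 = 47.6880
bread: 9.0 × (3.56/2.66) = 9.0 × 1.338346 = 12.0451
rice: 32.4 × (2.79/2.47) = 32.4 × 1.129555 = 36.5976
Index = Σ wᵢ·(p₁ᵢ/p₀ᵢ) = 47.6880 + 12.0451 + 36.5976 = 96.3307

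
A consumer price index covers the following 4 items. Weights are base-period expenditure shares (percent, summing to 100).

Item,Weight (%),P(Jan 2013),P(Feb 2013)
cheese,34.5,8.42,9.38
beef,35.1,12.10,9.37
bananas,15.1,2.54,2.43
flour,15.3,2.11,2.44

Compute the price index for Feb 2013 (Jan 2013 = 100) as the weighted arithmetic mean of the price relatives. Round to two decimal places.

97.75

cheese: 34.5 × (9.38/8.42) = 34.5 × 1.114014 = 38.4335
beef: 35.1 × (9.37/12.10) = 35.1 × 0.774380 = 27.1807
bananas: 15.1 × (2.43/2.54) = 15.1 × 0.956693 = 14.4461
flour: 15.3 × (2.44/2.11) = 15.3 × 1.156398 = 17.6929
Index = Σ wᵢ·(p₁ᵢ/p₀ᵢ) = 38.4335 + 27.1807 + 14.4461 + 17.6929 = 97.7532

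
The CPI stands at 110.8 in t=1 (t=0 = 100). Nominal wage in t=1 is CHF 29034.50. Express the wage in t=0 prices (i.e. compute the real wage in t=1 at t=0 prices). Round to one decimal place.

Real = Nominal ÷ (Index/100) = 29034.50 ÷ (110.8/100)
     = 29034.50 ÷ 1.108 = 26204.4224

26204.4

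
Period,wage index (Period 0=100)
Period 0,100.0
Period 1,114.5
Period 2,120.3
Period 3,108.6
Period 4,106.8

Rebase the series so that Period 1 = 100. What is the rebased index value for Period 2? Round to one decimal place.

Rebased(Period 2) = 120.3 / 114.5 × 100 = 105.0655

105.1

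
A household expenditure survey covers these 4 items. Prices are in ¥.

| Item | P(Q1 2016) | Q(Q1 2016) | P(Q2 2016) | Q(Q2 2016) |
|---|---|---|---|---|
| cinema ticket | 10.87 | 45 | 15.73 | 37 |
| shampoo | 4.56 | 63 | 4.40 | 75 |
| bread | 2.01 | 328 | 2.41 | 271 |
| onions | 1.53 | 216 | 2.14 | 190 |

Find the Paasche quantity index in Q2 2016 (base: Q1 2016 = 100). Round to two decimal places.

Paasche quantity index uses current-period prices as weights.
ΣP(Q2 2016)·Q(Q2 2016) = 15.73×37 + 4.40×75 + 2.41×271 + 2.14×190 = 582.01 + 330 + 653.11 + 406.6 = 1971.72
ΣP(Q2 2016)·Q(Q1 2016) = 15.73×45 + 4.40×63 + 2.41×328 + 2.14×216 = 707.85 + 277.2 + 790.48 + 462.24 = 2237.77
Index = 1971.72 / 2237.77 × 100 = 88.1109

88.11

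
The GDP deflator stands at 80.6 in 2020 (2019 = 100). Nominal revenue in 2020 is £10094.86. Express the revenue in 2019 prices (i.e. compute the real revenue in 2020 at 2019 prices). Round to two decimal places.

12524.64

Real = Nominal ÷ (Index/100) = 10094.86 ÷ (80.6/100)
     = 10094.86 ÷ 0.806 = 12524.6402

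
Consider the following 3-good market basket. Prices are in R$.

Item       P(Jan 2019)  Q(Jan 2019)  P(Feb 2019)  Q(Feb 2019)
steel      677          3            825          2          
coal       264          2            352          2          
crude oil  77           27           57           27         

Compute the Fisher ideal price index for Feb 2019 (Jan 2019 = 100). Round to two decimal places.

Laspeyres component (base-period weights):
ΣP(Feb 2019)Q(Jan 2019) = 825×3 + 352×2 + 57×27 = 2475 + 704 + 1539 = 4718
ΣP(Jan 2019)Q(Jan 2019) = 677×3 + 264×2 + 77×27 = 2031 + 528 + 2079 = 4638
L = 4718 / 4638 × 100 = 101.7249
Paasche component (current-period weights):
ΣP(Feb 2019)Q(Feb 2019) = 825×2 + 352×2 + 57×27 = 1650 + 704 + 1539 = 3893
ΣP(Jan 2019)Q(Feb 2019) = 677×2 + 264×2 + 77×27 = 1354 + 528 + 2079 = 3961
P = 3893 / 3961 × 100 = 98.2833
Fisher = √(L × P) = √(101.7249 × 98.2833) = 99.9893

99.99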